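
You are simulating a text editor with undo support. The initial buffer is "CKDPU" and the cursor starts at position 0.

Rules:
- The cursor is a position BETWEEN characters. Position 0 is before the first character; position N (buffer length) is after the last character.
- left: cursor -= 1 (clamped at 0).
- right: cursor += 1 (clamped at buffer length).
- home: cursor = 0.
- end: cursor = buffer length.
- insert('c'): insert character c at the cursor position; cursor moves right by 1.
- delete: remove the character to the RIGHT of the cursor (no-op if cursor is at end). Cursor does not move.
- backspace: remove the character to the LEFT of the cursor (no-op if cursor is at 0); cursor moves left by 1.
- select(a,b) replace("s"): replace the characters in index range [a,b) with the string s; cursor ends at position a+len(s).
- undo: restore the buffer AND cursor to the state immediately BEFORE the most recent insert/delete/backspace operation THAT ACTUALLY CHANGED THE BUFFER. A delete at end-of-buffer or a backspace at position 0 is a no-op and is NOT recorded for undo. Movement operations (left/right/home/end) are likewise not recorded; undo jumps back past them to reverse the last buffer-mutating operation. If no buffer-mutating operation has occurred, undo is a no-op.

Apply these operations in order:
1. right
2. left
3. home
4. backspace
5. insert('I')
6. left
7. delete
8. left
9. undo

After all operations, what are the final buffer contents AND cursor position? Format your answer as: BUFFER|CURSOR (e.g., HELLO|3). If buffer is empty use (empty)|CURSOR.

Answer: ICKDPU|0

Derivation:
After op 1 (right): buf='CKDPU' cursor=1
After op 2 (left): buf='CKDPU' cursor=0
After op 3 (home): buf='CKDPU' cursor=0
After op 4 (backspace): buf='CKDPU' cursor=0
After op 5 (insert('I')): buf='ICKDPU' cursor=1
After op 6 (left): buf='ICKDPU' cursor=0
After op 7 (delete): buf='CKDPU' cursor=0
After op 8 (left): buf='CKDPU' cursor=0
After op 9 (undo): buf='ICKDPU' cursor=0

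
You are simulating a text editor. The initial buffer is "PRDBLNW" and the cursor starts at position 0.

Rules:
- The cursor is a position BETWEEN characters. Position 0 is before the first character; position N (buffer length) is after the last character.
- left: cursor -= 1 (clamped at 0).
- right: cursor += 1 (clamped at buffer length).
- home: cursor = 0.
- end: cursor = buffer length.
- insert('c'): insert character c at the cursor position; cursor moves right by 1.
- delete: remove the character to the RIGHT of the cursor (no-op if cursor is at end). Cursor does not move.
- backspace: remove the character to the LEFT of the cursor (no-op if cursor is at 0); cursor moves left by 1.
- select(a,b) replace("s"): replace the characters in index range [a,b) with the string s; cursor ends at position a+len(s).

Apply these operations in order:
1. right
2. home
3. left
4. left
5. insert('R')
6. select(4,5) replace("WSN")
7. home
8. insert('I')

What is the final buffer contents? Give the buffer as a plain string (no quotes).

After op 1 (right): buf='PRDBLNW' cursor=1
After op 2 (home): buf='PRDBLNW' cursor=0
After op 3 (left): buf='PRDBLNW' cursor=0
After op 4 (left): buf='PRDBLNW' cursor=0
After op 5 (insert('R')): buf='RPRDBLNW' cursor=1
After op 6 (select(4,5) replace("WSN")): buf='RPRDWSNLNW' cursor=7
After op 7 (home): buf='RPRDWSNLNW' cursor=0
After op 8 (insert('I')): buf='IRPRDWSNLNW' cursor=1

Answer: IRPRDWSNLNW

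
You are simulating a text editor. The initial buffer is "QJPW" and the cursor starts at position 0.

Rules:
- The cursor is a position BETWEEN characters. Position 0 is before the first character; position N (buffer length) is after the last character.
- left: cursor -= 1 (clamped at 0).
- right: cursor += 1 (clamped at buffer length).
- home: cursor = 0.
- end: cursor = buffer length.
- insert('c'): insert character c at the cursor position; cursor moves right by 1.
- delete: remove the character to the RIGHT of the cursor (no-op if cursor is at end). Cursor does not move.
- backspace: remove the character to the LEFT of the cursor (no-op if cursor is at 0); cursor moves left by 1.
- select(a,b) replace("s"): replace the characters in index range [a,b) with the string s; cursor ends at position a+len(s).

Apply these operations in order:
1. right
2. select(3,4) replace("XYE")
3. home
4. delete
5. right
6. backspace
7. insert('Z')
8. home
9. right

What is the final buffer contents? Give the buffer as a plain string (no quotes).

Answer: ZPXYE

Derivation:
After op 1 (right): buf='QJPW' cursor=1
After op 2 (select(3,4) replace("XYE")): buf='QJPXYE' cursor=6
After op 3 (home): buf='QJPXYE' cursor=0
After op 4 (delete): buf='JPXYE' cursor=0
After op 5 (right): buf='JPXYE' cursor=1
After op 6 (backspace): buf='PXYE' cursor=0
After op 7 (insert('Z')): buf='ZPXYE' cursor=1
After op 8 (home): buf='ZPXYE' cursor=0
After op 9 (right): buf='ZPXYE' cursor=1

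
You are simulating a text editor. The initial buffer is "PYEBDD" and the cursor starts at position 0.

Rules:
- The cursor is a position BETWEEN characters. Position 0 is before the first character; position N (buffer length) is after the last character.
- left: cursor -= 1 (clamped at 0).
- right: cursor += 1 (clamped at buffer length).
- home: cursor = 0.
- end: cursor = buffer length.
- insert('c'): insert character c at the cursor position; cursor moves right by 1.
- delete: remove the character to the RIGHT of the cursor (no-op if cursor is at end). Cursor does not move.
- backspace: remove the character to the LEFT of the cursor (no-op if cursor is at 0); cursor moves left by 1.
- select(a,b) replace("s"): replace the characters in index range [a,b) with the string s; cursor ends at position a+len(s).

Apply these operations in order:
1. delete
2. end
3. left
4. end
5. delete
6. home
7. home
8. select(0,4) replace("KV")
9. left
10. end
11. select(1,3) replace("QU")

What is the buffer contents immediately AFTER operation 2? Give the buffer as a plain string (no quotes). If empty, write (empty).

After op 1 (delete): buf='YEBDD' cursor=0
After op 2 (end): buf='YEBDD' cursor=5

Answer: YEBDD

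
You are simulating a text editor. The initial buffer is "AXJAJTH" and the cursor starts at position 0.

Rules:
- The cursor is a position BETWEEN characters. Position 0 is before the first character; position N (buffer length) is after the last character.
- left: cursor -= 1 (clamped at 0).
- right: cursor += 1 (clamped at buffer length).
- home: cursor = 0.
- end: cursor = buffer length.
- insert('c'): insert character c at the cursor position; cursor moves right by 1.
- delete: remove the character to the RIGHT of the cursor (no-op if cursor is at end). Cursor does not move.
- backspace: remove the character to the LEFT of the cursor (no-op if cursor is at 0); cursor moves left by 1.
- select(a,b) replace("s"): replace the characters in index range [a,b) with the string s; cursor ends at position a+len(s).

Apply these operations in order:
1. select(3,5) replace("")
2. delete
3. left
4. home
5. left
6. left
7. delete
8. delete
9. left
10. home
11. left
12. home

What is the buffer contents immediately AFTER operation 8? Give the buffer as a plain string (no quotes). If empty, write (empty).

Answer: JH

Derivation:
After op 1 (select(3,5) replace("")): buf='AXJTH' cursor=3
After op 2 (delete): buf='AXJH' cursor=3
After op 3 (left): buf='AXJH' cursor=2
After op 4 (home): buf='AXJH' cursor=0
After op 5 (left): buf='AXJH' cursor=0
After op 6 (left): buf='AXJH' cursor=0
After op 7 (delete): buf='XJH' cursor=0
After op 8 (delete): buf='JH' cursor=0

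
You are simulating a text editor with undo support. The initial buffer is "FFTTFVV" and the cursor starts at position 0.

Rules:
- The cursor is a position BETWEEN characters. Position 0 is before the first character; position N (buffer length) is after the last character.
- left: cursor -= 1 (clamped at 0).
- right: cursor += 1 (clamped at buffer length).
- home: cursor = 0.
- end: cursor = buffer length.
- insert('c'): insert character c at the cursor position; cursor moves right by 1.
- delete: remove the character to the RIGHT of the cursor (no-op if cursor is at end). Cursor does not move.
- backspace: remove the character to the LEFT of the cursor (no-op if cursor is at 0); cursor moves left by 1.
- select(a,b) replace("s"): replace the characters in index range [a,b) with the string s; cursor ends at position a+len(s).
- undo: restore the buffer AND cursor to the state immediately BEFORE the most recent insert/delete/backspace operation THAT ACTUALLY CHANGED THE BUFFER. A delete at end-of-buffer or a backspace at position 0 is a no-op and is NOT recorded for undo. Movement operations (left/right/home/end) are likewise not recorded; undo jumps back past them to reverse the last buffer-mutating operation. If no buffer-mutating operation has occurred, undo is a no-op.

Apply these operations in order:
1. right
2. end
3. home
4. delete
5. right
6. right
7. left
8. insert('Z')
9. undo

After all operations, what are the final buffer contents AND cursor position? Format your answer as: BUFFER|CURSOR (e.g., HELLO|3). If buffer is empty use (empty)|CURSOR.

Answer: FTTFVV|1

Derivation:
After op 1 (right): buf='FFTTFVV' cursor=1
After op 2 (end): buf='FFTTFVV' cursor=7
After op 3 (home): buf='FFTTFVV' cursor=0
After op 4 (delete): buf='FTTFVV' cursor=0
After op 5 (right): buf='FTTFVV' cursor=1
After op 6 (right): buf='FTTFVV' cursor=2
After op 7 (left): buf='FTTFVV' cursor=1
After op 8 (insert('Z')): buf='FZTTFVV' cursor=2
After op 9 (undo): buf='FTTFVV' cursor=1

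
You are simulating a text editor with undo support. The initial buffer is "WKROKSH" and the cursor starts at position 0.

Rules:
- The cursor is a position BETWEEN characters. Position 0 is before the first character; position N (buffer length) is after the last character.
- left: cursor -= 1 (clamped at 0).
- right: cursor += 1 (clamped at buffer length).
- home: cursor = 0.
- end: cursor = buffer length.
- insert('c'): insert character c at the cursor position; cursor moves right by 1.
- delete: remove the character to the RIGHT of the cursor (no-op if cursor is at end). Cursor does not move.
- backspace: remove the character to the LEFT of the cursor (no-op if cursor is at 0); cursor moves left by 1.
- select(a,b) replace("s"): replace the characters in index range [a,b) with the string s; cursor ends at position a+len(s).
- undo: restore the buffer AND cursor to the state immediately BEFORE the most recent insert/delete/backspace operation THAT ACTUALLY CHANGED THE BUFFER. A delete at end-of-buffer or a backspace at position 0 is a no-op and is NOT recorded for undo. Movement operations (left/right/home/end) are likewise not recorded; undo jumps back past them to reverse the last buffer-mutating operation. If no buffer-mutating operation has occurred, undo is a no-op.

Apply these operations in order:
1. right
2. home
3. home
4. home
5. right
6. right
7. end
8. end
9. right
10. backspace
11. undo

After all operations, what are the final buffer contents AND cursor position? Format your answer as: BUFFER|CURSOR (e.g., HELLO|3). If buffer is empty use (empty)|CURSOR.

After op 1 (right): buf='WKROKSH' cursor=1
After op 2 (home): buf='WKROKSH' cursor=0
After op 3 (home): buf='WKROKSH' cursor=0
After op 4 (home): buf='WKROKSH' cursor=0
After op 5 (right): buf='WKROKSH' cursor=1
After op 6 (right): buf='WKROKSH' cursor=2
After op 7 (end): buf='WKROKSH' cursor=7
After op 8 (end): buf='WKROKSH' cursor=7
After op 9 (right): buf='WKROKSH' cursor=7
After op 10 (backspace): buf='WKROKS' cursor=6
After op 11 (undo): buf='WKROKSH' cursor=7

Answer: WKROKSH|7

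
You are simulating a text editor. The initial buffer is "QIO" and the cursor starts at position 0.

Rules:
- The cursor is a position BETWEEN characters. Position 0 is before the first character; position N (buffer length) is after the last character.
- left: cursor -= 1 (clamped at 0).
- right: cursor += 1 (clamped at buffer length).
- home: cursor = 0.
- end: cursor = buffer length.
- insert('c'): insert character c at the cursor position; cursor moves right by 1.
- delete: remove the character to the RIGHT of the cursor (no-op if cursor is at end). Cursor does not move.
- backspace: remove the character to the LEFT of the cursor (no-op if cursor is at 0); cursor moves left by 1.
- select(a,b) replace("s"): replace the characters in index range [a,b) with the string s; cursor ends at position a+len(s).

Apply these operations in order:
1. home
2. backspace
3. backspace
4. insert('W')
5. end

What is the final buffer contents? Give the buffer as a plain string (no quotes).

Answer: WQIO

Derivation:
After op 1 (home): buf='QIO' cursor=0
After op 2 (backspace): buf='QIO' cursor=0
After op 3 (backspace): buf='QIO' cursor=0
After op 4 (insert('W')): buf='WQIO' cursor=1
After op 5 (end): buf='WQIO' cursor=4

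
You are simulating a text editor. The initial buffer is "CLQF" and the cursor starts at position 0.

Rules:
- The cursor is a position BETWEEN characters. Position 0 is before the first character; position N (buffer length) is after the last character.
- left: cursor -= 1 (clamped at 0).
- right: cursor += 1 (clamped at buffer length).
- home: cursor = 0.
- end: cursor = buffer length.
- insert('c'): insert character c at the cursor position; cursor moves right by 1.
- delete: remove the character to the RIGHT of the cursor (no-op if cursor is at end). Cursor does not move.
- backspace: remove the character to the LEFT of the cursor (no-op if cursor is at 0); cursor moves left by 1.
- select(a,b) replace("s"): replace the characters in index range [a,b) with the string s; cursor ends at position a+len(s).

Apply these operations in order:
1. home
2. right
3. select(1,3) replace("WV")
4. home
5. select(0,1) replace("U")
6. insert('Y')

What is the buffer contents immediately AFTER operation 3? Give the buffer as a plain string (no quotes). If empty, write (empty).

Answer: CWVF

Derivation:
After op 1 (home): buf='CLQF' cursor=0
After op 2 (right): buf='CLQF' cursor=1
After op 3 (select(1,3) replace("WV")): buf='CWVF' cursor=3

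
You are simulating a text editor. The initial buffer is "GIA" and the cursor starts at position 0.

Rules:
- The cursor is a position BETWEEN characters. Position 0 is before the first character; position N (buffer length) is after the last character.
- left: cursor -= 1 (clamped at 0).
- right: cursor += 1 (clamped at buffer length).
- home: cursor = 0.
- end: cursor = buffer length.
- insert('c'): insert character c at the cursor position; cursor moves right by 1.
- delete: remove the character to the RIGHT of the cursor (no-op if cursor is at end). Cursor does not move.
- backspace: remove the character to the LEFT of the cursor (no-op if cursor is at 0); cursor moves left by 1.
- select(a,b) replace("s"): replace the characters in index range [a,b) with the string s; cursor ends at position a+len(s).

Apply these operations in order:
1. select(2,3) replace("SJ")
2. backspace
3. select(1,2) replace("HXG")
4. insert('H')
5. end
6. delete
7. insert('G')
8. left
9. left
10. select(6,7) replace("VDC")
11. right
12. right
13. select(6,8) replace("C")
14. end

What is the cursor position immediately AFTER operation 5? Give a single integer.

Answer: 6

Derivation:
After op 1 (select(2,3) replace("SJ")): buf='GISJ' cursor=4
After op 2 (backspace): buf='GIS' cursor=3
After op 3 (select(1,2) replace("HXG")): buf='GHXGS' cursor=4
After op 4 (insert('H')): buf='GHXGHS' cursor=5
After op 5 (end): buf='GHXGHS' cursor=6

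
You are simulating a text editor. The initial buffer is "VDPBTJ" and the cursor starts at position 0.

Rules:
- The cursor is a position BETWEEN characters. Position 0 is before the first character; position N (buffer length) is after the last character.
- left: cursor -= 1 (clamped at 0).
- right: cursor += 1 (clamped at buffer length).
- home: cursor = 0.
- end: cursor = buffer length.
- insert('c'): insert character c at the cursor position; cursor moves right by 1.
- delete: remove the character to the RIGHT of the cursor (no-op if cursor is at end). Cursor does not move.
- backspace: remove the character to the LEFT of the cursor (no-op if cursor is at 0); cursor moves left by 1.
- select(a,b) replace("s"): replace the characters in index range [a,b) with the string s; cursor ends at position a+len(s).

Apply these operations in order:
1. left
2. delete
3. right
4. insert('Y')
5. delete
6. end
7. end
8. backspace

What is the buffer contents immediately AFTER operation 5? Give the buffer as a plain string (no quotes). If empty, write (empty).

After op 1 (left): buf='VDPBTJ' cursor=0
After op 2 (delete): buf='DPBTJ' cursor=0
After op 3 (right): buf='DPBTJ' cursor=1
After op 4 (insert('Y')): buf='DYPBTJ' cursor=2
After op 5 (delete): buf='DYBTJ' cursor=2

Answer: DYBTJ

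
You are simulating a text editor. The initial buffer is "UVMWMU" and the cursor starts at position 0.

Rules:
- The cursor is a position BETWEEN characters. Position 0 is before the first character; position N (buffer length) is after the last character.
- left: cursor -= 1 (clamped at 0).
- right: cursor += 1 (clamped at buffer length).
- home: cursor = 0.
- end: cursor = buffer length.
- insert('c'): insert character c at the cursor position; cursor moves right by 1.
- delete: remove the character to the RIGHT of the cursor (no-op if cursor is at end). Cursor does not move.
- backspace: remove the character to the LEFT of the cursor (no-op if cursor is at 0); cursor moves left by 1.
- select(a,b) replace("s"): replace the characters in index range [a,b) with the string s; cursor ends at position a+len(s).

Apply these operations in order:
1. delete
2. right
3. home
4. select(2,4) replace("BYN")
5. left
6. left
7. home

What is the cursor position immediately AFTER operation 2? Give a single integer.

After op 1 (delete): buf='VMWMU' cursor=0
After op 2 (right): buf='VMWMU' cursor=1

Answer: 1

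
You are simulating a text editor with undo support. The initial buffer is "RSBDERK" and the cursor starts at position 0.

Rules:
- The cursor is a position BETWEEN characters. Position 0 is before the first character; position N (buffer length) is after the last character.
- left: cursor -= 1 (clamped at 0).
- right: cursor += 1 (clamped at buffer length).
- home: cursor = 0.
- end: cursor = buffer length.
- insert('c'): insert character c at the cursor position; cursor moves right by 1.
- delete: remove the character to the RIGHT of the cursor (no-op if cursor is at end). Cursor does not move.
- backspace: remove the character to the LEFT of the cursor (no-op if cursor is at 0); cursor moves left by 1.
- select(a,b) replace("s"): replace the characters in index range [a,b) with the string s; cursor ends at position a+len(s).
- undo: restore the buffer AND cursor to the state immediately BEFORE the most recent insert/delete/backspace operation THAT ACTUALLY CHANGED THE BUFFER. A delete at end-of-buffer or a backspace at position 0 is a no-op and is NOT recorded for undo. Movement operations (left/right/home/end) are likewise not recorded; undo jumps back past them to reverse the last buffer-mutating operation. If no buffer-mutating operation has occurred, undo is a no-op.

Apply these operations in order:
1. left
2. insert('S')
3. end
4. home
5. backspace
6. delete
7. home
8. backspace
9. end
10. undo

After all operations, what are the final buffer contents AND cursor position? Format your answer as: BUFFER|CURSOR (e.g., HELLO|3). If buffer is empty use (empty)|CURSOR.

Answer: SRSBDERK|0

Derivation:
After op 1 (left): buf='RSBDERK' cursor=0
After op 2 (insert('S')): buf='SRSBDERK' cursor=1
After op 3 (end): buf='SRSBDERK' cursor=8
After op 4 (home): buf='SRSBDERK' cursor=0
After op 5 (backspace): buf='SRSBDERK' cursor=0
After op 6 (delete): buf='RSBDERK' cursor=0
After op 7 (home): buf='RSBDERK' cursor=0
After op 8 (backspace): buf='RSBDERK' cursor=0
After op 9 (end): buf='RSBDERK' cursor=7
After op 10 (undo): buf='SRSBDERK' cursor=0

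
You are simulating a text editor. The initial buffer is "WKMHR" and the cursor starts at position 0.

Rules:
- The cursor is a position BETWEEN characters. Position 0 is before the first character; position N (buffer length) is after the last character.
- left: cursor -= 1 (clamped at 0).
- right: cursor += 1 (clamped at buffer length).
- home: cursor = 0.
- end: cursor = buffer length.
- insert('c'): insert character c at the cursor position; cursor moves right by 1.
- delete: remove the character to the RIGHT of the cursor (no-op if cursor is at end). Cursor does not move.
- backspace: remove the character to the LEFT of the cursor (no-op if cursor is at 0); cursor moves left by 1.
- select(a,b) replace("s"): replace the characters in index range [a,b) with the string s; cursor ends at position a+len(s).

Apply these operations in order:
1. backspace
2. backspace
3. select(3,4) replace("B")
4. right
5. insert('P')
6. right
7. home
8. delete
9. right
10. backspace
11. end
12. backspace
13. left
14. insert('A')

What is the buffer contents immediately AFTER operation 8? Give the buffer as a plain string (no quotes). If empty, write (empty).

After op 1 (backspace): buf='WKMHR' cursor=0
After op 2 (backspace): buf='WKMHR' cursor=0
After op 3 (select(3,4) replace("B")): buf='WKMBR' cursor=4
After op 4 (right): buf='WKMBR' cursor=5
After op 5 (insert('P')): buf='WKMBRP' cursor=6
After op 6 (right): buf='WKMBRP' cursor=6
After op 7 (home): buf='WKMBRP' cursor=0
After op 8 (delete): buf='KMBRP' cursor=0

Answer: KMBRP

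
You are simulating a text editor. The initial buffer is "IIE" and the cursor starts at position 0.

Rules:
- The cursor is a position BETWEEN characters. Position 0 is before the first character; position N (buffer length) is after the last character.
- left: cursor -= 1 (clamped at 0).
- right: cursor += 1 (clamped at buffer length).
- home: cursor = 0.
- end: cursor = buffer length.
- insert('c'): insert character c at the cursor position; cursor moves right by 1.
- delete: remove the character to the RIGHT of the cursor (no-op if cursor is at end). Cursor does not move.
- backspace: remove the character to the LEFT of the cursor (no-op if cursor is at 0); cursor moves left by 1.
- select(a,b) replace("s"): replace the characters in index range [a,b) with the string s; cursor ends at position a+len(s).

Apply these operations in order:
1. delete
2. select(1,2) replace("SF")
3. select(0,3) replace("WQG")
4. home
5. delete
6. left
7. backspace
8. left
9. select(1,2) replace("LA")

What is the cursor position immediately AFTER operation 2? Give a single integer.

Answer: 3

Derivation:
After op 1 (delete): buf='IE' cursor=0
After op 2 (select(1,2) replace("SF")): buf='ISF' cursor=3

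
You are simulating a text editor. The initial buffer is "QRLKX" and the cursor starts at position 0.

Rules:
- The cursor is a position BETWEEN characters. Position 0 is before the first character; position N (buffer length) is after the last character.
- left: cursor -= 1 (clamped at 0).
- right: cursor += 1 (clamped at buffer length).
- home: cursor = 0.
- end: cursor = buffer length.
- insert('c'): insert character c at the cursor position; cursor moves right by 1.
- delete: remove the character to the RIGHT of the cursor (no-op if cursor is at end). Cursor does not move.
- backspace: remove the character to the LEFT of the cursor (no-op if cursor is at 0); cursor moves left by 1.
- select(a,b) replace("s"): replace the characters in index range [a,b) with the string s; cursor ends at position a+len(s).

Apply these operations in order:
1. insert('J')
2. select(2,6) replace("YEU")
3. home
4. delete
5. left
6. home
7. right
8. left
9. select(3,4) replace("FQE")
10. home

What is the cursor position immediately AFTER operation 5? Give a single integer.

After op 1 (insert('J')): buf='JQRLKX' cursor=1
After op 2 (select(2,6) replace("YEU")): buf='JQYEU' cursor=5
After op 3 (home): buf='JQYEU' cursor=0
After op 4 (delete): buf='QYEU' cursor=0
After op 5 (left): buf='QYEU' cursor=0

Answer: 0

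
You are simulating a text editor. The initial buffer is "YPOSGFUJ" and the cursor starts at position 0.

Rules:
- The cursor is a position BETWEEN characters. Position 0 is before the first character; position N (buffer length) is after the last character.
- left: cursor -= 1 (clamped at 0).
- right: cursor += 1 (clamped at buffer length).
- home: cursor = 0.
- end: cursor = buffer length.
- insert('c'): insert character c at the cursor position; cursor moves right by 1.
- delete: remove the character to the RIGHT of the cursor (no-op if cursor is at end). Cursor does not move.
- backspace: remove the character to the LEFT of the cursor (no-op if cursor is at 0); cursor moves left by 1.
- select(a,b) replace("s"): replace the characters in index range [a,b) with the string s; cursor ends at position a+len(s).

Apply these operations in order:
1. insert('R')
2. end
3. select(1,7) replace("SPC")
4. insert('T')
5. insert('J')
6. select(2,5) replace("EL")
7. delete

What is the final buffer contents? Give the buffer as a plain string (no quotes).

Answer: RSELUJ

Derivation:
After op 1 (insert('R')): buf='RYPOSGFUJ' cursor=1
After op 2 (end): buf='RYPOSGFUJ' cursor=9
After op 3 (select(1,7) replace("SPC")): buf='RSPCUJ' cursor=4
After op 4 (insert('T')): buf='RSPCTUJ' cursor=5
After op 5 (insert('J')): buf='RSPCTJUJ' cursor=6
After op 6 (select(2,5) replace("EL")): buf='RSELJUJ' cursor=4
After op 7 (delete): buf='RSELUJ' cursor=4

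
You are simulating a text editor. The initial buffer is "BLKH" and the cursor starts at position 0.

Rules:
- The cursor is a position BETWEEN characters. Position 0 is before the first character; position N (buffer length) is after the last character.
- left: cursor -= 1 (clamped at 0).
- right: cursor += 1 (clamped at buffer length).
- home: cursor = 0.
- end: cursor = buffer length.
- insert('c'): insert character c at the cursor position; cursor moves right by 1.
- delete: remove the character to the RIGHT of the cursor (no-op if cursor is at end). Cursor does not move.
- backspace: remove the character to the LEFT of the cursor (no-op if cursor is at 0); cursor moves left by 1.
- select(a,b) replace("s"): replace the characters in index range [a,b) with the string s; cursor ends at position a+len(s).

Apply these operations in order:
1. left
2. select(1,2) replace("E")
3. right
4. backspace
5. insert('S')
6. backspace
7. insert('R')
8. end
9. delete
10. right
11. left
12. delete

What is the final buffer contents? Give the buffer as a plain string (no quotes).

After op 1 (left): buf='BLKH' cursor=0
After op 2 (select(1,2) replace("E")): buf='BEKH' cursor=2
After op 3 (right): buf='BEKH' cursor=3
After op 4 (backspace): buf='BEH' cursor=2
After op 5 (insert('S')): buf='BESH' cursor=3
After op 6 (backspace): buf='BEH' cursor=2
After op 7 (insert('R')): buf='BERH' cursor=3
After op 8 (end): buf='BERH' cursor=4
After op 9 (delete): buf='BERH' cursor=4
After op 10 (right): buf='BERH' cursor=4
After op 11 (left): buf='BERH' cursor=3
After op 12 (delete): buf='BER' cursor=3

Answer: BER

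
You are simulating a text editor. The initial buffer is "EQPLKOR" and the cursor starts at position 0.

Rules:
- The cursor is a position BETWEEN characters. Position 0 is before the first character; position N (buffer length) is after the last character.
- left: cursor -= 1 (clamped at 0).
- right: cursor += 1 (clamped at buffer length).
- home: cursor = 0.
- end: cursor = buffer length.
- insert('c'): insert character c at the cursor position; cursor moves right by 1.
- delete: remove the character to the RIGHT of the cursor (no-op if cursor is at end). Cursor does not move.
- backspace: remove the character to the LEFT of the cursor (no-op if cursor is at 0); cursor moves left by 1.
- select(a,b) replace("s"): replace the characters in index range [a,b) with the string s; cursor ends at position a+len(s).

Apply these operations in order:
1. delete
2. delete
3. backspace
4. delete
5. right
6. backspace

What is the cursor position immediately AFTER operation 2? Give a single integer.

After op 1 (delete): buf='QPLKOR' cursor=0
After op 2 (delete): buf='PLKOR' cursor=0

Answer: 0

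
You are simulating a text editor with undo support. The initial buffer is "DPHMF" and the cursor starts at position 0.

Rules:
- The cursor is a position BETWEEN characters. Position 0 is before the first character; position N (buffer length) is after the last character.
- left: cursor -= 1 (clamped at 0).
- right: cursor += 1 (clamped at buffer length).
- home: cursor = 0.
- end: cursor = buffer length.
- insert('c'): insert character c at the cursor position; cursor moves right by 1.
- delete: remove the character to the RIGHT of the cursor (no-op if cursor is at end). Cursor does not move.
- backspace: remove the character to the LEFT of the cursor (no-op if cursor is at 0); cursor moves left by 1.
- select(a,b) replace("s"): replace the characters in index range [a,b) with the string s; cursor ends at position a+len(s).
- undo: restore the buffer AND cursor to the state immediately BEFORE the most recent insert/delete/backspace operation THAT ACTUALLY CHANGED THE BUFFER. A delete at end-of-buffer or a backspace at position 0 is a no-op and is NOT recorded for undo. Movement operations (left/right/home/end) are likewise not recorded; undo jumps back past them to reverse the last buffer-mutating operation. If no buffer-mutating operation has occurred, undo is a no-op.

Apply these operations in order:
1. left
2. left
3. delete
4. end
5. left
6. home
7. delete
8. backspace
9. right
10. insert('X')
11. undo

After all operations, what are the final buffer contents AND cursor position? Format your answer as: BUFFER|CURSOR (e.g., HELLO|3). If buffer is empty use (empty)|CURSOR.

Answer: HMF|1

Derivation:
After op 1 (left): buf='DPHMF' cursor=0
After op 2 (left): buf='DPHMF' cursor=0
After op 3 (delete): buf='PHMF' cursor=0
After op 4 (end): buf='PHMF' cursor=4
After op 5 (left): buf='PHMF' cursor=3
After op 6 (home): buf='PHMF' cursor=0
After op 7 (delete): buf='HMF' cursor=0
After op 8 (backspace): buf='HMF' cursor=0
After op 9 (right): buf='HMF' cursor=1
After op 10 (insert('X')): buf='HXMF' cursor=2
After op 11 (undo): buf='HMF' cursor=1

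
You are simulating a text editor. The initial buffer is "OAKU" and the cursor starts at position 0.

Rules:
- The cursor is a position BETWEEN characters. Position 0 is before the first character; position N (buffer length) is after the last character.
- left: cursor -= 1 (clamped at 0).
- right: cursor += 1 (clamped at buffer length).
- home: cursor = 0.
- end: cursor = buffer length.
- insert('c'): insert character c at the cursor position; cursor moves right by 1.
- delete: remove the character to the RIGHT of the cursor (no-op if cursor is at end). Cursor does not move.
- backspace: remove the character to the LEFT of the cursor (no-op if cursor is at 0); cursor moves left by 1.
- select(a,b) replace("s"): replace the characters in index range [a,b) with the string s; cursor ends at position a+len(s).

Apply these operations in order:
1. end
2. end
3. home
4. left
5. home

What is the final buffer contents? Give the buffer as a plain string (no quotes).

After op 1 (end): buf='OAKU' cursor=4
After op 2 (end): buf='OAKU' cursor=4
After op 3 (home): buf='OAKU' cursor=0
After op 4 (left): buf='OAKU' cursor=0
After op 5 (home): buf='OAKU' cursor=0

Answer: OAKU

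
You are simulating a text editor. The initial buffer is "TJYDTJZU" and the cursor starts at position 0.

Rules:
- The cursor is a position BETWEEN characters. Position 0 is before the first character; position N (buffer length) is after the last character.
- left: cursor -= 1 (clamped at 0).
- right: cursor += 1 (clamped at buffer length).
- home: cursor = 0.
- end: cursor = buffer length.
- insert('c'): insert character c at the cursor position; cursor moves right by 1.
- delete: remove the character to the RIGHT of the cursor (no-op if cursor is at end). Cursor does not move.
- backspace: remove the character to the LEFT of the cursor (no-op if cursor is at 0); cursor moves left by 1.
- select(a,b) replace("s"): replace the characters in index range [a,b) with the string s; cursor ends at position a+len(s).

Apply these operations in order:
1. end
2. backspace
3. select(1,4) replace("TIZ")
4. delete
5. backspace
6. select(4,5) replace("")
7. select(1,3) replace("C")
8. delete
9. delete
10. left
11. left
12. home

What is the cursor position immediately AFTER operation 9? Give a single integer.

Answer: 2

Derivation:
After op 1 (end): buf='TJYDTJZU' cursor=8
After op 2 (backspace): buf='TJYDTJZ' cursor=7
After op 3 (select(1,4) replace("TIZ")): buf='TTIZTJZ' cursor=4
After op 4 (delete): buf='TTIZJZ' cursor=4
After op 5 (backspace): buf='TTIJZ' cursor=3
After op 6 (select(4,5) replace("")): buf='TTIJ' cursor=4
After op 7 (select(1,3) replace("C")): buf='TCJ' cursor=2
After op 8 (delete): buf='TC' cursor=2
After op 9 (delete): buf='TC' cursor=2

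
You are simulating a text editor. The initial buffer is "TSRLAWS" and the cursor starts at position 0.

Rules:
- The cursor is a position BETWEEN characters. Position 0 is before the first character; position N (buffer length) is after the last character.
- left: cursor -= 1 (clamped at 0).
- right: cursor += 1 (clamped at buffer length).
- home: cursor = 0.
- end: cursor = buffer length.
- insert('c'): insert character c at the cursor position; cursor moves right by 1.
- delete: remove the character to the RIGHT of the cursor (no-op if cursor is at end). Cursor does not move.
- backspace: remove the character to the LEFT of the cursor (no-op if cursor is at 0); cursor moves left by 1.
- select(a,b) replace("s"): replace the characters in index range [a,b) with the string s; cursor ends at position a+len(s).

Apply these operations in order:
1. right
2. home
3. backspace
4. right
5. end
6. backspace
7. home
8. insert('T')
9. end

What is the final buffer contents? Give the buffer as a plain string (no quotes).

Answer: TTSRLAW

Derivation:
After op 1 (right): buf='TSRLAWS' cursor=1
After op 2 (home): buf='TSRLAWS' cursor=0
After op 3 (backspace): buf='TSRLAWS' cursor=0
After op 4 (right): buf='TSRLAWS' cursor=1
After op 5 (end): buf='TSRLAWS' cursor=7
After op 6 (backspace): buf='TSRLAW' cursor=6
After op 7 (home): buf='TSRLAW' cursor=0
After op 8 (insert('T')): buf='TTSRLAW' cursor=1
After op 9 (end): buf='TTSRLAW' cursor=7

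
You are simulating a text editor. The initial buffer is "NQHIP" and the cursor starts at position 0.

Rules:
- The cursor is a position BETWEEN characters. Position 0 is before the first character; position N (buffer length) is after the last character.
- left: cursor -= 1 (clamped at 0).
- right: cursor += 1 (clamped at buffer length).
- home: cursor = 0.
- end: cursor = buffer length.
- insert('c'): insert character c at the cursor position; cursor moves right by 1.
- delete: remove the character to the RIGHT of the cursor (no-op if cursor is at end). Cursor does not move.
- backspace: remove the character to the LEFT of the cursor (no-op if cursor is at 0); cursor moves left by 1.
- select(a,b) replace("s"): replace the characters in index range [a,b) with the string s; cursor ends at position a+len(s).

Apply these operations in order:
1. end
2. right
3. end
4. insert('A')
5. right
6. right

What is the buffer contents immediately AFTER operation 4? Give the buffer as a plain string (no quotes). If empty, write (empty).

Answer: NQHIPA

Derivation:
After op 1 (end): buf='NQHIP' cursor=5
After op 2 (right): buf='NQHIP' cursor=5
After op 3 (end): buf='NQHIP' cursor=5
After op 4 (insert('A')): buf='NQHIPA' cursor=6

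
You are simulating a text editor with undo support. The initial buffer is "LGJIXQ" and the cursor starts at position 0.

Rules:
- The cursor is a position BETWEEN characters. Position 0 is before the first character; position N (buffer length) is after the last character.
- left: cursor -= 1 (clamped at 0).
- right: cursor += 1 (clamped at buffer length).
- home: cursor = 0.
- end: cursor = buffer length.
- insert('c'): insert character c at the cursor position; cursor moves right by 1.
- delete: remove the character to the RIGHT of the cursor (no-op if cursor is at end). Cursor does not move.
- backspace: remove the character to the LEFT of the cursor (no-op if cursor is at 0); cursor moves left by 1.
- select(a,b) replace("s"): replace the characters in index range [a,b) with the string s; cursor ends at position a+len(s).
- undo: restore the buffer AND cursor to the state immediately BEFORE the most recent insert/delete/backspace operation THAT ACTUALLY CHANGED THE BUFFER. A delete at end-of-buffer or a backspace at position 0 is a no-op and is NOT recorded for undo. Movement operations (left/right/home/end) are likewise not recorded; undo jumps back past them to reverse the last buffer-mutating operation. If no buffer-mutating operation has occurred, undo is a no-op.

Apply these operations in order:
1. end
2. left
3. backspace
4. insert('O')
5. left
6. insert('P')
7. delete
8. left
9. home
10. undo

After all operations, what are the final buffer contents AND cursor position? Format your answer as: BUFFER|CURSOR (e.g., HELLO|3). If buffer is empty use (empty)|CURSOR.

After op 1 (end): buf='LGJIXQ' cursor=6
After op 2 (left): buf='LGJIXQ' cursor=5
After op 3 (backspace): buf='LGJIQ' cursor=4
After op 4 (insert('O')): buf='LGJIOQ' cursor=5
After op 5 (left): buf='LGJIOQ' cursor=4
After op 6 (insert('P')): buf='LGJIPOQ' cursor=5
After op 7 (delete): buf='LGJIPQ' cursor=5
After op 8 (left): buf='LGJIPQ' cursor=4
After op 9 (home): buf='LGJIPQ' cursor=0
After op 10 (undo): buf='LGJIPOQ' cursor=5

Answer: LGJIPOQ|5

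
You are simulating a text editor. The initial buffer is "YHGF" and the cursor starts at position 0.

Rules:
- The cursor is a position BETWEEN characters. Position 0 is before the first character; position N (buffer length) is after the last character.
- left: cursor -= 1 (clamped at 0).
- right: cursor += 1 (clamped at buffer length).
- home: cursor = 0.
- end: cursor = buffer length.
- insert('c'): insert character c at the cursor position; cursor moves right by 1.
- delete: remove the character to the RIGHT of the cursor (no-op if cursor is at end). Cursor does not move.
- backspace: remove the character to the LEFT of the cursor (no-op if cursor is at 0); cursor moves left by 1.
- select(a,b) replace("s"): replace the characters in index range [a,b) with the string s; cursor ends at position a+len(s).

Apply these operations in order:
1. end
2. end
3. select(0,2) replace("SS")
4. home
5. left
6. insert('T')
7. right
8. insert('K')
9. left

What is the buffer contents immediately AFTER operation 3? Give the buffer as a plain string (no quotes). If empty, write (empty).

Answer: SSGF

Derivation:
After op 1 (end): buf='YHGF' cursor=4
After op 2 (end): buf='YHGF' cursor=4
After op 3 (select(0,2) replace("SS")): buf='SSGF' cursor=2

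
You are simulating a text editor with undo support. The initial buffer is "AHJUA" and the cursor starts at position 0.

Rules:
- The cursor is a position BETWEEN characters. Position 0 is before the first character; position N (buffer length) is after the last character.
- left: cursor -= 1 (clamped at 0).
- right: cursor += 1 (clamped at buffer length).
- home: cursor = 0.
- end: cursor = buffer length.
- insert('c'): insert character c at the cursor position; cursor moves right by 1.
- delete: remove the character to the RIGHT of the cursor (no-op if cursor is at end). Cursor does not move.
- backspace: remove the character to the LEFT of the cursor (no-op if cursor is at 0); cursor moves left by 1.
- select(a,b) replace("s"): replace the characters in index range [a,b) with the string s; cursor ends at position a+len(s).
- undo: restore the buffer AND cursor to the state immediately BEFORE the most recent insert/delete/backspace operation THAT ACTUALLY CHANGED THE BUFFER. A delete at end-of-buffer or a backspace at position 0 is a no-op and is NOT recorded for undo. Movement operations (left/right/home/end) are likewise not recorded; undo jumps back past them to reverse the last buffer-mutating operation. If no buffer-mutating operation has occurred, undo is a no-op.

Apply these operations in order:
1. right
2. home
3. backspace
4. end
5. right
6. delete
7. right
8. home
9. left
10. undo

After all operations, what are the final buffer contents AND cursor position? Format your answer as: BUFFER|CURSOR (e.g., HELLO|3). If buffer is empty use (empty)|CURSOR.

After op 1 (right): buf='AHJUA' cursor=1
After op 2 (home): buf='AHJUA' cursor=0
After op 3 (backspace): buf='AHJUA' cursor=0
After op 4 (end): buf='AHJUA' cursor=5
After op 5 (right): buf='AHJUA' cursor=5
After op 6 (delete): buf='AHJUA' cursor=5
After op 7 (right): buf='AHJUA' cursor=5
After op 8 (home): buf='AHJUA' cursor=0
After op 9 (left): buf='AHJUA' cursor=0
After op 10 (undo): buf='AHJUA' cursor=0

Answer: AHJUA|0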